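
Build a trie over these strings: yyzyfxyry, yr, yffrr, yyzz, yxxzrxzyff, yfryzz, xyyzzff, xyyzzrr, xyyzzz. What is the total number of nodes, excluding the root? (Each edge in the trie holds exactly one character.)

38

Trace insertions, counting only characters that open a new branch:
  "yyzyfxyry" → 9 new (y, y, z, y, f, x, y, r, y)
  "yr" → prefix "y" already present; 1 new (r)
  "yffrr" → prefix "y" already present; 4 new (f, f, r, r)
  "yyzz" → prefix "yyz" already present; 1 new (z)
  "yxxzrxzyff" → prefix "y" already present; 9 new (x, x, z, r, x, z, y, f, f)
  "yfryzz" → prefix "yf" already present; 4 new (r, y, z, z)
  "xyyzzff" → 7 new (x, y, y, z, z, f, f)
  "xyyzzrr" → prefix "xyyzz" already present; 2 new (r, r)
  "xyyzzz" → prefix "xyyzz" already present; 1 new (z)
Total nodes = 9 + 1 + 4 + 1 + 9 + 4 + 7 + 2 + 1 = 38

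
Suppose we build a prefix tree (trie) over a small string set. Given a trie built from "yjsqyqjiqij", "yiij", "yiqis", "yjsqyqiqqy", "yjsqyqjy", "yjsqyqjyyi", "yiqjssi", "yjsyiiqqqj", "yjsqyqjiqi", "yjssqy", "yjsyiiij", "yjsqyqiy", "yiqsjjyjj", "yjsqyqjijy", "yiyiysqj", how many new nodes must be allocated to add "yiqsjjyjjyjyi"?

The longest prefix of "yiqsjjyjjyjyi" already in the trie is "yiqsjjyjj" (length 9).
New nodes needed: |"yiqsjjyjjyjyi"| − 9 = 13 − 9 = 4.

4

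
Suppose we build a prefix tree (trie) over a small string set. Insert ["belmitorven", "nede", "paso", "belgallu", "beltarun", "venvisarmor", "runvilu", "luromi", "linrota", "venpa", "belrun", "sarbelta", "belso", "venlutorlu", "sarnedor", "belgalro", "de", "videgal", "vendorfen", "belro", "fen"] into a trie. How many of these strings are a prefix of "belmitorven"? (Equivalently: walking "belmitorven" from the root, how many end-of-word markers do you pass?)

1

Traverse "belmitorven" character by character; count nodes along the way that are marked as word ends.
Prefixes of the query that are stored words: "belmitorven"
Count: 1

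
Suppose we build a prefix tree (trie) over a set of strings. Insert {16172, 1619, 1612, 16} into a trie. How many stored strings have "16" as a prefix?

Filter for entries beginning with "16":
Matches: "16", "1612", "16172", "1619"
Count: 4

4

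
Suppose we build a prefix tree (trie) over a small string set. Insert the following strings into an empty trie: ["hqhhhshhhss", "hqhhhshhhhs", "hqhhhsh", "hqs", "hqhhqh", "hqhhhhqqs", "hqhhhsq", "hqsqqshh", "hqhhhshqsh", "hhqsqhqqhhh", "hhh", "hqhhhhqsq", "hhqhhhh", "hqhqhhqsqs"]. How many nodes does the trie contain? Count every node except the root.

53

For each word, the new-node count is its length minus the longest prefix already in the trie:
  "hqhhhshhhss" → 11 new (h, q, h, h, h, s, h, h, h, s, s)
  "hqhhhshhhhs" → prefix "hqhhhshhh" already present; 2 new (h, s)
  "hqhhhsh" → prefix "hqhhhsh" already present; 0 new (none)
  "hqs" → prefix "hq" already present; 1 new (s)
  "hqhhqh" → prefix "hqhh" already present; 2 new (q, h)
  "hqhhhhqqs" → prefix "hqhhh" already present; 4 new (h, q, q, s)
  "hqhhhsq" → prefix "hqhhhs" already present; 1 new (q)
  "hqsqqshh" → prefix "hqs" already present; 5 new (q, q, s, h, h)
  "hqhhhshqsh" → prefix "hqhhhsh" already present; 3 new (q, s, h)
  "hhqsqhqqhhh" → prefix "h" already present; 10 new (h, q, s, q, h, q, q, h, h, h)
  "hhh" → prefix "hh" already present; 1 new (h)
  "hqhhhhqsq" → prefix "hqhhhhq" already present; 2 new (s, q)
  "hhqhhhh" → prefix "hhq" already present; 4 new (h, h, h, h)
  "hqhqhhqsqs" → prefix "hqh" already present; 7 new (q, h, h, q, s, q, s)
Total nodes = 11 + 2 + 0 + 1 + 2 + 4 + 1 + 5 + 3 + 10 + 1 + 2 + 4 + 7 = 53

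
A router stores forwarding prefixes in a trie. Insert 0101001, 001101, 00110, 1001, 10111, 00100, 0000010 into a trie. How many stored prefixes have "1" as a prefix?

2

Walk to "1"; the words in its subtree are exactly those with that prefix.
Words under "1": 1001, 10111
Count: 2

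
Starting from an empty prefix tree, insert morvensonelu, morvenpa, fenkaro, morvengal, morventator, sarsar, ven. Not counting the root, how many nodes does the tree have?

38

Trace insertions, counting only characters that open a new branch:
  "morvensonelu" → 12 new (m, o, r, v, e, n, s, o, n, e, l, u)
  "morvenpa" → prefix "morven" already present; 2 new (p, a)
  "fenkaro" → 7 new (f, e, n, k, a, r, o)
  "morvengal" → prefix "morven" already present; 3 new (g, a, l)
  "morventator" → prefix "morven" already present; 5 new (t, a, t, o, r)
  "sarsar" → 6 new (s, a, r, s, a, r)
  "ven" → 3 new (v, e, n)
Total nodes = 12 + 2 + 7 + 3 + 5 + 6 + 3 = 38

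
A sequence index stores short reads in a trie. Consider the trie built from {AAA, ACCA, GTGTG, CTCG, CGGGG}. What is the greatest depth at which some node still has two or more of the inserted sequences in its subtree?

1

The deepest shared node is where two words last agree before diverging.
"AAA" and "ACCA" agree on "A" (1 characters) before diverging; nothing deeper is shared.
Longest shared-prefix length: 1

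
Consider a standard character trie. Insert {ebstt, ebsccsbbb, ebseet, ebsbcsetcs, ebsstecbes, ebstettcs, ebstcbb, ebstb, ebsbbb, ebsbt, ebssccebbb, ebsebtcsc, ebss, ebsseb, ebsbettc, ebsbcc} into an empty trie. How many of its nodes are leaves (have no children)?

A leaf is a node with no children — equivalently, the end of a word that is not a proper prefix of any other stored word.
Those words: "ebsbbb", "ebsbcc", "ebsbcsetcs", "ebsbettc", "ebsbt", "ebsccsbbb", "ebsebtcsc", "ebseet", "ebssccebbb", "ebsseb", "ebsstecbes", "ebstb", "ebstcbb", "ebstettcs", "ebstt"
Leaf count: 15

15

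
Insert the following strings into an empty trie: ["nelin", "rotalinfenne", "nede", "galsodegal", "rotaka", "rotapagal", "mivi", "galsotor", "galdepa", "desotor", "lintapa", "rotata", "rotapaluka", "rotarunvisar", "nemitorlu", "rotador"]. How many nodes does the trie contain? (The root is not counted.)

85

For each word, the new-node count is its length minus the longest prefix already in the trie:
  "nelin" → 5 new (n, e, l, i, n)
  "rotalinfenne" → 12 new (r, o, t, a, l, i, n, f, e, n, n, e)
  "nede" → prefix "ne" already present; 2 new (d, e)
  "galsodegal" → 10 new (g, a, l, s, o, d, e, g, a, l)
  "rotaka" → prefix "rota" already present; 2 new (k, a)
  "rotapagal" → prefix "rota" already present; 5 new (p, a, g, a, l)
  "mivi" → 4 new (m, i, v, i)
  "galsotor" → prefix "galso" already present; 3 new (t, o, r)
  "galdepa" → prefix "gal" already present; 4 new (d, e, p, a)
  "desotor" → 7 new (d, e, s, o, t, o, r)
  "lintapa" → 7 new (l, i, n, t, a, p, a)
  "rotata" → prefix "rota" already present; 2 new (t, a)
  "rotapaluka" → prefix "rotapa" already present; 4 new (l, u, k, a)
  "rotarunvisar" → prefix "rota" already present; 8 new (r, u, n, v, i, s, a, r)
  "nemitorlu" → prefix "ne" already present; 7 new (m, i, t, o, r, l, u)
  "rotador" → prefix "rota" already present; 3 new (d, o, r)
Total nodes = 5 + 12 + 2 + 10 + 2 + 5 + 4 + 3 + 4 + 7 + 7 + 2 + 4 + 8 + 7 + 3 = 85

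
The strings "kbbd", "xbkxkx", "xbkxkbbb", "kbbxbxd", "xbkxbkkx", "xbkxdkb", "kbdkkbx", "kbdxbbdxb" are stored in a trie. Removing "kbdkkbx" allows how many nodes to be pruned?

4

Walk "kbdkkbx" from the leaf back toward the root, removing each node that no remaining word uses.
The suffix "kkbx" (4 nodes) is used only by "kbdkkbx"; the node for "kbd" still has the child "x", so pruning stops there.
Nodes removed: 4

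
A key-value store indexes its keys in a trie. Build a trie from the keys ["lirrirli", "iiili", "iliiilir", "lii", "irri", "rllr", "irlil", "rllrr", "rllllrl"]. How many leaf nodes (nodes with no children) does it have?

8

Leaves are exactly the stored words that no other stored word extends.
Those words: "iiili", "iliiilir", "irlil", "irri", "lii", "lirrirli", "rllllrl", "rllrr"
Leaf count: 8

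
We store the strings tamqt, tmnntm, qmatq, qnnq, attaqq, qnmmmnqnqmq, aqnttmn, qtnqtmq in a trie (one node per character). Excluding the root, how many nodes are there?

45

Count nodes per top-level branch (shared prefixes stored once):
  'a'-branch (aqnttmn, attaqq): 12 nodes
  'q'-branch (qmatq, qnmmmnqnqmq, qnnq, qtnqtmq): 23 nodes
  't'-branch (tamqt, tmnntm): 10 nodes
Sum: 45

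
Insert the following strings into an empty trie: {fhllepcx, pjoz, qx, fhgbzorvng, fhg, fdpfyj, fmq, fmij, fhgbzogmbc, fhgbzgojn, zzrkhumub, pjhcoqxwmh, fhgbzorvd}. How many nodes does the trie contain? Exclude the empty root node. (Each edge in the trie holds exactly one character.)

57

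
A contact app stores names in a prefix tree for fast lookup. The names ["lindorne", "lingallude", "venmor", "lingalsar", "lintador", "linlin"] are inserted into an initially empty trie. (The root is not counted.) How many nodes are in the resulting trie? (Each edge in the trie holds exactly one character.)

32

Trie structure (* marks end of a word):
(root)
├─ l
│  └─ i
│     └─ n
│        ├─ d
│        │  └─ o
│        │     └─ r
│        │        └─ n
│        │           └─ e *
│        ├─ g
│        │  └─ a
│        │     └─ l
│        │        ├─ l
│        │        │  └─ u
│        │        │     └─ d
│        │        │        └─ e *
│        │        └─ s
│        │           └─ a
│        │              └─ r *
│        ├─ l
│        │  └─ i
│        │     └─ n *
│        └─ t
│           └─ a
│              └─ d
│                 └─ o
│                    └─ r *
└─ v
   └─ e
      └─ n
         └─ m
            └─ o
               └─ r *
Counting every labelled node above: 32.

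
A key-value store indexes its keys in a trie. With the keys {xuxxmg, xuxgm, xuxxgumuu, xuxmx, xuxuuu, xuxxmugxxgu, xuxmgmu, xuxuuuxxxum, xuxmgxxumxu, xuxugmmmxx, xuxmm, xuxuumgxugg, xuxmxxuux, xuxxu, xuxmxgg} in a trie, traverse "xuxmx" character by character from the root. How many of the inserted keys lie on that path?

1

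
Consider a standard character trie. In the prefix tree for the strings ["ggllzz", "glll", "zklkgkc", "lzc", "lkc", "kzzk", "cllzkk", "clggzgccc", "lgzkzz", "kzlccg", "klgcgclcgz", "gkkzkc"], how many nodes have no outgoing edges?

12

A leaf is a node with no children — equivalently, the end of a word that is not a proper prefix of any other stored word.
Those words: "clggzgccc", "cllzkk", "ggllzz", "gkkzkc", "glll", "klgcgclcgz", "kzlccg", "kzzk", "lgzkzz", "lkc", "lzc", "zklkgkc"
Leaf count: 12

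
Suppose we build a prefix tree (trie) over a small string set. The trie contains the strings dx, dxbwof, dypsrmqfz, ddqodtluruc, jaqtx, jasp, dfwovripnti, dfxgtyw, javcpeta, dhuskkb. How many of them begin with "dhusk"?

1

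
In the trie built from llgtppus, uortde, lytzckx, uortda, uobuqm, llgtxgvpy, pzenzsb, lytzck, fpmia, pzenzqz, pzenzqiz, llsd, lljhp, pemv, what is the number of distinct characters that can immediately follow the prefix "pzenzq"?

2

Walk "pzenzq" from the root, arriving at one node.
Characters that immediately follow "pzenzq" among the stored strings: {i, z}.
That node has 2 child edges.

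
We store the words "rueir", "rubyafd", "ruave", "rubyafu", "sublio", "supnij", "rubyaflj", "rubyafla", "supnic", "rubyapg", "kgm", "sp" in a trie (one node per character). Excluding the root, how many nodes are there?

34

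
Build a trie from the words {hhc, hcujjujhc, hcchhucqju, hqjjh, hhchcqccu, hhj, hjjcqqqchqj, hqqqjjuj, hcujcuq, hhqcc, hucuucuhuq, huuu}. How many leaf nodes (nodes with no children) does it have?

11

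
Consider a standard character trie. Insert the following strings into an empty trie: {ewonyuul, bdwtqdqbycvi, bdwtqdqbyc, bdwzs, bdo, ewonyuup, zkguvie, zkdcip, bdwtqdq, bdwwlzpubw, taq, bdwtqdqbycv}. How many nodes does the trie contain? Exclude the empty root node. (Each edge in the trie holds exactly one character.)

45

For each word, the new-node count is its length minus the longest prefix already in the trie:
  "ewonyuul" → 8 new (e, w, o, n, y, u, u, l)
  "bdwtqdqbycvi" → 12 new (b, d, w, t, q, d, q, b, y, c, v, i)
  "bdwtqdqbyc" → prefix "bdwtqdqbyc" already present; 0 new (none)
  "bdwzs" → prefix "bdw" already present; 2 new (z, s)
  "bdo" → prefix "bd" already present; 1 new (o)
  "ewonyuup" → prefix "ewonyuu" already present; 1 new (p)
  "zkguvie" → 7 new (z, k, g, u, v, i, e)
  "zkdcip" → prefix "zk" already present; 4 new (d, c, i, p)
  "bdwtqdq" → prefix "bdwtqdq" already present; 0 new (none)
  "bdwwlzpubw" → prefix "bdw" already present; 7 new (w, l, z, p, u, b, w)
  "taq" → 3 new (t, a, q)
  "bdwtqdqbycv" → prefix "bdwtqdqbycv" already present; 0 new (none)
Total nodes = 8 + 12 + 0 + 2 + 1 + 1 + 7 + 4 + 0 + 7 + 3 + 0 = 45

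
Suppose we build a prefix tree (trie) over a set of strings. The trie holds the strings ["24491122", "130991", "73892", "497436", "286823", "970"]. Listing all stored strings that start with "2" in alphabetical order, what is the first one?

24491122

DFS of the "2" subtree visits, in order: "24491122", "286823"
The 1st is 24491122.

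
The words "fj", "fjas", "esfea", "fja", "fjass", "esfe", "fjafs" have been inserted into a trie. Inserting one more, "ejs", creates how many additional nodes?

2

The longest prefix of "ejs" already in the trie is "e" (length 1).
So 3 − 1 = 2 new nodes.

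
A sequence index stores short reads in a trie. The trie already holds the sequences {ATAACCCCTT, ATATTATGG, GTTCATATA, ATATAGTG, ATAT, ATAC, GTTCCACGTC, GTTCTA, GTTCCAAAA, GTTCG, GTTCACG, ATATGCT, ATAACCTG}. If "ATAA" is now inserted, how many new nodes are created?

"ATAA" is already a full path in the trie; only an end-marker is added.
No new nodes are needed: 0.

0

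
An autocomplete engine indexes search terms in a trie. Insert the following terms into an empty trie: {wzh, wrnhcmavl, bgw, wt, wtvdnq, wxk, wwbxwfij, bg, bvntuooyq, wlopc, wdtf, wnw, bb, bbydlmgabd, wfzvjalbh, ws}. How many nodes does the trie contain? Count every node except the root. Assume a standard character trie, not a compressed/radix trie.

Count nodes per top-level branch (shared prefixes stored once):
  'b'-branch (bb, bbydlmgabd, bg, bgw, bvntuooyq): 20 nodes
  'w'-branch (wdtf, wfzvjalbh, wlopc, wnw, wrnhcmavl, ws, wt, wtvdnq, wwbxwfij, wxk, wzh): 43 nodes
Sum: 63

63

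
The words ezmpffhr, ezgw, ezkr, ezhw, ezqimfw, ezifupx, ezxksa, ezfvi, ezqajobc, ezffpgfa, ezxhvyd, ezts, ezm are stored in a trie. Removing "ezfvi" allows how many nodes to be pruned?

Walk "ezfvi" from the leaf back toward the root, removing each node that no remaining word uses.
The suffix "vi" (2 nodes) is used only by "ezfvi"; the node for "ezf" still has the child "f", so pruning stops there.
Nodes removed: 2

2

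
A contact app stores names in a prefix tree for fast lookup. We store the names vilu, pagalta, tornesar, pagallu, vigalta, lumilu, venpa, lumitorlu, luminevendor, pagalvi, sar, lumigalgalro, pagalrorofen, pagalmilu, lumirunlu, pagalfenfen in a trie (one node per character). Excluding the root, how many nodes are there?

Trace insertions, counting only characters that open a new branch:
  "vilu" → 4 new (v, i, l, u)
  "pagalta" → 7 new (p, a, g, a, l, t, a)
  "tornesar" → 8 new (t, o, r, n, e, s, a, r)
  "pagallu" → prefix "pagal" already present; 2 new (l, u)
  "vigalta" → prefix "vi" already present; 5 new (g, a, l, t, a)
  "lumilu" → 6 new (l, u, m, i, l, u)
  "venpa" → prefix "v" already present; 4 new (e, n, p, a)
  "lumitorlu" → prefix "lumi" already present; 5 new (t, o, r, l, u)
  "luminevendor" → prefix "lumi" already present; 8 new (n, e, v, e, n, d, o, r)
  "pagalvi" → prefix "pagal" already present; 2 new (v, i)
  "sar" → 3 new (s, a, r)
  "lumigalgalro" → prefix "lumi" already present; 8 new (g, a, l, g, a, l, r, o)
  "pagalrorofen" → prefix "pagal" already present; 7 new (r, o, r, o, f, e, n)
  "pagalmilu" → prefix "pagal" already present; 4 new (m, i, l, u)
  "lumirunlu" → prefix "lumi" already present; 5 new (r, u, n, l, u)
  "pagalfenfen" → prefix "pagal" already present; 6 new (f, e, n, f, e, n)
Total nodes = 4 + 7 + 8 + 2 + 5 + 6 + 4 + 5 + 8 + 2 + 3 + 8 + 7 + 4 + 5 + 6 = 84

84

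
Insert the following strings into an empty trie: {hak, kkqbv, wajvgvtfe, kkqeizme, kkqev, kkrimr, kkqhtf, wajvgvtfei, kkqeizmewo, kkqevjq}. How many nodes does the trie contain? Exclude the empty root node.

35

For each word, the new-node count is its length minus the longest prefix already in the trie:
  "hak" → 3 new (h, a, k)
  "kkqbv" → 5 new (k, k, q, b, v)
  "wajvgvtfe" → 9 new (w, a, j, v, g, v, t, f, e)
  "kkqeizme" → prefix "kkq" already present; 5 new (e, i, z, m, e)
  "kkqev" → prefix "kkqe" already present; 1 new (v)
  "kkrimr" → prefix "kk" already present; 4 new (r, i, m, r)
  "kkqhtf" → prefix "kkq" already present; 3 new (h, t, f)
  "wajvgvtfei" → prefix "wajvgvtfe" already present; 1 new (i)
  "kkqeizmewo" → prefix "kkqeizme" already present; 2 new (w, o)
  "kkqevjq" → prefix "kkqev" already present; 2 new (j, q)
Total nodes = 3 + 5 + 9 + 5 + 1 + 4 + 3 + 1 + 2 + 2 = 35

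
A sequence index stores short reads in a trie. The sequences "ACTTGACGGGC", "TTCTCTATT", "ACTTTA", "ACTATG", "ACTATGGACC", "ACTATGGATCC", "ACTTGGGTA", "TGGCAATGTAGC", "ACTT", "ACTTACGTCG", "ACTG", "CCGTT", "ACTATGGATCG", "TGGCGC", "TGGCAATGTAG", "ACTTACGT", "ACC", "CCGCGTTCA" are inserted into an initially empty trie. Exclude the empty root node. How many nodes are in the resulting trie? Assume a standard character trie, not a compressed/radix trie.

69

Trace insertions, counting only characters that open a new branch:
  "ACTTGACGGGC" → 11 new (A, C, T, T, G, A, C, G, G, G, C)
  "TTCTCTATT" → 9 new (T, T, C, T, C, T, A, T, T)
  "ACTTTA" → prefix "ACTT" already present; 2 new (T, A)
  "ACTATG" → prefix "ACT" already present; 3 new (A, T, G)
  "ACTATGGACC" → prefix "ACTATG" already present; 4 new (G, A, C, C)
  "ACTATGGATCC" → prefix "ACTATGGA" already present; 3 new (T, C, C)
  "ACTTGGGTA" → prefix "ACTTG" already present; 4 new (G, G, T, A)
  "TGGCAATGTAGC" → prefix "T" already present; 11 new (G, G, C, A, A, T, G, T, A, G, C)
  "ACTT" → prefix "ACTT" already present; 0 new (none)
  "ACTTACGTCG" → prefix "ACTT" already present; 6 new (A, C, G, T, C, G)
  "ACTG" → prefix "ACT" already present; 1 new (G)
  "CCGTT" → 5 new (C, C, G, T, T)
  "ACTATGGATCG" → prefix "ACTATGGATC" already present; 1 new (G)
  "TGGCGC" → prefix "TGGC" already present; 2 new (G, C)
  "TGGCAATGTAG" → prefix "TGGCAATGTAG" already present; 0 new (none)
  "ACTTACGT" → prefix "ACTTACGT" already present; 0 new (none)
  "ACC" → prefix "AC" already present; 1 new (C)
  "CCGCGTTCA" → prefix "CCG" already present; 6 new (C, G, T, T, C, A)
Total nodes = 11 + 9 + 2 + 3 + 4 + 3 + 4 + 11 + 0 + 6 + 1 + 5 + 1 + 2 + 0 + 0 + 1 + 6 = 69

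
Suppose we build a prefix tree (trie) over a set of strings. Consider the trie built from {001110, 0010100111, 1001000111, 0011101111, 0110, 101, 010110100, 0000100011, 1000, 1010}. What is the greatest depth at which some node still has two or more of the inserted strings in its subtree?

6

Look for the deepest trie node that still has at least two words in its subtree.
"001110" and "0011101111" agree on "001110" (6 characters) before diverging; nothing deeper is shared.
Longest shared-prefix length: 6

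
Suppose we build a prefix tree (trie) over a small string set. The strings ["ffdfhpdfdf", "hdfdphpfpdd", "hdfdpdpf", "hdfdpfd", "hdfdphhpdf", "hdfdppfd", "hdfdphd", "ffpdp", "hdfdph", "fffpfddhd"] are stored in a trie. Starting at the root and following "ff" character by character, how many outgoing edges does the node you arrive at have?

3

Walk "ff" from the root, arriving at one node.
Characters that immediately follow "ff" among the stored strings: {d, f, p}.
That node has 3 child edges.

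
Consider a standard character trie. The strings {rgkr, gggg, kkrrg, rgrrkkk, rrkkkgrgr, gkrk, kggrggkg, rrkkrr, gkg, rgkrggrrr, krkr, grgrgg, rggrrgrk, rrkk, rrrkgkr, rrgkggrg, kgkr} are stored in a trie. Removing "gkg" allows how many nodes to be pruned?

1

After clearing the end-marker at "gkg", prune upward until reaching a node still needed by another word.
The suffix "g" (1 node) is used only by "gkg"; the node for "gk" still has the child "r", so pruning stops there.
Nodes removed: 1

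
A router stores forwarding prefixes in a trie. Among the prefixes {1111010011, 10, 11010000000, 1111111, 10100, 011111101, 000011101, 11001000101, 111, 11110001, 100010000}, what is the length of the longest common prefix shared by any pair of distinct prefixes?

5

Look for the deepest trie node that still has at least two words in its subtree.
"11110001" and "1111010011" agree on "11110" (5 characters) before diverging; nothing deeper is shared.
Longest shared-prefix length: 5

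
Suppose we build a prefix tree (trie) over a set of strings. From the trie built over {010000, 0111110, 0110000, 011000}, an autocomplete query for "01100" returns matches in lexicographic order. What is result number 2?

0110000

Filter for "01100…" and sort: "011000", "0110000"
The 2nd is 0110000.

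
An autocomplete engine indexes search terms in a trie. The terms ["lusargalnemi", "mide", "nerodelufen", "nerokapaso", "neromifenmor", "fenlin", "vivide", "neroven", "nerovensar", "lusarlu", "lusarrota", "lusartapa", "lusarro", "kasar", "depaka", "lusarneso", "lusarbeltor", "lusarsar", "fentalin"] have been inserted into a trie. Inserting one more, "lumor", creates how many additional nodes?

3

Walking "lumor" from the root, the first 2 characters ("lu") follow existing edges; "m" is the first miss.
Each of the 3 remaining characters creates one node.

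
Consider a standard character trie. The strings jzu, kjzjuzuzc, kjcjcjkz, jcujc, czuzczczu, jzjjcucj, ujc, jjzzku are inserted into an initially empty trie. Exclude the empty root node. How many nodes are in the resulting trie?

45

For each word, the new-node count is its length minus the longest prefix already in the trie:
  "jzu" → 3 new (j, z, u)
  "kjzjuzuzc" → 9 new (k, j, z, j, u, z, u, z, c)
  "kjcjcjkz" → prefix "kj" already present; 6 new (c, j, c, j, k, z)
  "jcujc" → prefix "j" already present; 4 new (c, u, j, c)
  "czuzczczu" → 9 new (c, z, u, z, c, z, c, z, u)
  "jzjjcucj" → prefix "jz" already present; 6 new (j, j, c, u, c, j)
  "ujc" → 3 new (u, j, c)
  "jjzzku" → prefix "j" already present; 5 new (j, z, z, k, u)
Total nodes = 3 + 9 + 6 + 4 + 9 + 6 + 3 + 5 = 45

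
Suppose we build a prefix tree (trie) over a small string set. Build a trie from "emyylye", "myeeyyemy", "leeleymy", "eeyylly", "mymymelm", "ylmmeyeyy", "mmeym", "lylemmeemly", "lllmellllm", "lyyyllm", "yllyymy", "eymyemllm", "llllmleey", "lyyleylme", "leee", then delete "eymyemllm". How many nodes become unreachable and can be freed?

8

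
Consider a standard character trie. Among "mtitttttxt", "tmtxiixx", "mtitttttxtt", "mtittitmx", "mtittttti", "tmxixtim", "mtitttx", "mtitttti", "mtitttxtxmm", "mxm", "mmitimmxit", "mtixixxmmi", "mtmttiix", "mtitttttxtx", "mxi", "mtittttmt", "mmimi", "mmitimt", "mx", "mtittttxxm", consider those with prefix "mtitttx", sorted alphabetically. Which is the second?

Words with prefix "mtitttx", in lexicographic order: "mtitttx", "mtitttxtxmm"
The 2nd is mtitttxtxmm.

mtitttxtxmm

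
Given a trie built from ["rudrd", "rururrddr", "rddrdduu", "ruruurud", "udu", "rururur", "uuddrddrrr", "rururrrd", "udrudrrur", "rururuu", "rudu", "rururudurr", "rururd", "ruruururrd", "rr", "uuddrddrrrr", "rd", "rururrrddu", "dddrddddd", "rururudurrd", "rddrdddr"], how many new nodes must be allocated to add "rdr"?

Walking "rdr" from the root, the first 2 characters ("rd") follow existing edges; "r" is the first miss.
New nodes needed: |"rdr"| − 2 = 3 − 2 = 1.

1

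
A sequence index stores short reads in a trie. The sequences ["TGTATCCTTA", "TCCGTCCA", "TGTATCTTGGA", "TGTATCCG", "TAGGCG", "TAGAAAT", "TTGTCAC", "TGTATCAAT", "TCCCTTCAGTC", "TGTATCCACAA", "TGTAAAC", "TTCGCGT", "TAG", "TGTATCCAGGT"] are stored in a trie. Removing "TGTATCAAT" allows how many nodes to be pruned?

3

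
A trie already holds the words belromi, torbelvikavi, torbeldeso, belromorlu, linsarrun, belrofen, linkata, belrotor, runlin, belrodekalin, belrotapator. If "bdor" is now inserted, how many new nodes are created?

The longest prefix of "bdor" already in the trie is "b" (length 1).
Each of the 3 remaining characters creates one node.

3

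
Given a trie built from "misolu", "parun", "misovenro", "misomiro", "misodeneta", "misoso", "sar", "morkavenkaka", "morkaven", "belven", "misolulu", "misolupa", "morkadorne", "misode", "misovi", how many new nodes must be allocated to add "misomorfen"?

5

Walking "misomorfen" from the root, the first 5 characters ("misom") follow existing edges; "o" is the first miss.
So 10 − 5 = 5 new nodes.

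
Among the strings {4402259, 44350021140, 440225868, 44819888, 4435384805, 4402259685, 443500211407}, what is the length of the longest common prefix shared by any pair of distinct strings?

11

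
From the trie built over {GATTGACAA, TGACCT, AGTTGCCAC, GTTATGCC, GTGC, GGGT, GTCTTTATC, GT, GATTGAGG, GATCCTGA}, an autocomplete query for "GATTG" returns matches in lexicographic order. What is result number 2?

DFS of the "GATTG" subtree visits, in order: "GATTGACAA", "GATTGAGG"
The 2nd is GATTGAGG.

GATTGAGG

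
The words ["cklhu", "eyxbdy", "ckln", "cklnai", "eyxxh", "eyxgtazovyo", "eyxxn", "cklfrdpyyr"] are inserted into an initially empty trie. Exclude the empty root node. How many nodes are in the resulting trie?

32

Insert word by word; a character creates a node only if that edge doesn't already exist:
  "cklhu" → 5 new (c, k, l, h, u)
  "eyxbdy" → 6 new (e, y, x, b, d, y)
  "ckln" → prefix "ckl" already present; 1 new (n)
  "cklnai" → prefix "ckln" already present; 2 new (a, i)
  "eyxxh" → prefix "eyx" already present; 2 new (x, h)
  "eyxgtazovyo" → prefix "eyx" already present; 8 new (g, t, a, z, o, v, y, o)
  "eyxxn" → prefix "eyxx" already present; 1 new (n)
  "cklfrdpyyr" → prefix "ckl" already present; 7 new (f, r, d, p, y, y, r)
Total nodes = 5 + 6 + 1 + 2 + 2 + 8 + 1 + 7 = 32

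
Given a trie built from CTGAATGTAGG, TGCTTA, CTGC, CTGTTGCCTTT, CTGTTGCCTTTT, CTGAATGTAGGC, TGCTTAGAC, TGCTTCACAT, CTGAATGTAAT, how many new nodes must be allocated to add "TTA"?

Walking "TTA" from the root, the first 1 characters ("T") follow existing edges; "T" is the first miss.
So 3 − 1 = 2 new nodes.

2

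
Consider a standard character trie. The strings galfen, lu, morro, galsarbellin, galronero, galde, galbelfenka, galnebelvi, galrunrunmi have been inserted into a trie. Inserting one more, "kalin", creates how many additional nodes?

Nothing in the trie begins with "k"; the whole of "kalin" is new.
5 − 0 = 5 new nodes.

5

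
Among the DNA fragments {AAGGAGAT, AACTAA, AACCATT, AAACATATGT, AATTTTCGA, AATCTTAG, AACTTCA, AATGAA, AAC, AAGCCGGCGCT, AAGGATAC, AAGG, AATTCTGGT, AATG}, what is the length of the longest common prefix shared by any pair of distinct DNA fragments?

5

The deepest shared node is where two words last agree before diverging.
e.g. "AAGGAGAT" and "AAGGATAC" share the prefix "AAGGA" of length 5; no pair shares a longer one.
Longest shared-prefix length: 5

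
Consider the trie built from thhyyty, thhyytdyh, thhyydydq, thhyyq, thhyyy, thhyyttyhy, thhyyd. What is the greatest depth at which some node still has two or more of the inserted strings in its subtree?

6

Equivalently: take the maximum, over all pairs, of their longest common prefix length.
e.g. "thhyyd" and "thhyydydq" share the prefix "thhyyd" of length 6; no pair shares a longer one.
Longest shared-prefix length: 6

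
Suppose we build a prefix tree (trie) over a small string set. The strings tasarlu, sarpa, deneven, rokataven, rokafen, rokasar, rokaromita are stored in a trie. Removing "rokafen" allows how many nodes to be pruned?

3

After clearing the end-marker at "rokafen", prune upward until reaching a node still needed by another word.
The suffix "fen" (3 nodes) is used only by "rokafen"; the node for "roka" still has the child "t", so pruning stops there.
Nodes removed: 3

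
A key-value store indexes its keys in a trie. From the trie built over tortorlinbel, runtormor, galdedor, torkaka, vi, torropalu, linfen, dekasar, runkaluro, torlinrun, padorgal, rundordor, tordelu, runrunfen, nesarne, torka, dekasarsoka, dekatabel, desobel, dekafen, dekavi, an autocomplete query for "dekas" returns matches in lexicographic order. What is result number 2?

dekasarsoka

DFS of the "dekas" subtree visits, in order: "dekasar", "dekasarsoka"
The 2nd is dekasarsoka.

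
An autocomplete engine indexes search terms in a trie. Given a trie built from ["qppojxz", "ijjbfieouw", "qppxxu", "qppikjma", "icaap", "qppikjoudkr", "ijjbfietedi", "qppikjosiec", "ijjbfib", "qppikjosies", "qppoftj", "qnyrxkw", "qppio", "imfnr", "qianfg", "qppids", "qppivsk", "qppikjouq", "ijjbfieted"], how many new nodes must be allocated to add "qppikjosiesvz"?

2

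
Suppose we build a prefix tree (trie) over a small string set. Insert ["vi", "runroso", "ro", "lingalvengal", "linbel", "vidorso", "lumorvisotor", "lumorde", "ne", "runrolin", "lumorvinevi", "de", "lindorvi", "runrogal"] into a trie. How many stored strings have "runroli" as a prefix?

1

Traverse to the node for "runroli", then collect every word in that subtree.
Words under "runroli": runrolin
Count: 1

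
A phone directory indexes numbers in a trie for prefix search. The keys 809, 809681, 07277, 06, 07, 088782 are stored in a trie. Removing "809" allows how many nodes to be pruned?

A node on "809"'s path can go only if nothing else ends at it or branches off below it.
Every node on "809" is still needed (e.g. by "809681"), so nothing is freed.
Nodes removed: 0

0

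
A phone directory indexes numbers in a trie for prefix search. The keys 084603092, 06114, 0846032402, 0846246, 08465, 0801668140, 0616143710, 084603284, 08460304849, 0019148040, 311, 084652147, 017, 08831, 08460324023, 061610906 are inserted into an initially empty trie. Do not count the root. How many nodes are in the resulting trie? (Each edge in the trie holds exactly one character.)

Trace insertions, counting only characters that open a new branch:
  "084603092" → 9 new (0, 8, 4, 6, 0, 3, 0, 9, 2)
  "06114" → prefix "0" already present; 4 new (6, 1, 1, 4)
  "0846032402" → prefix "084603" already present; 4 new (2, 4, 0, 2)
  "0846246" → prefix "0846" already present; 3 new (2, 4, 6)
  "08465" → prefix "0846" already present; 1 new (5)
  "0801668140" → prefix "08" already present; 8 new (0, 1, 6, 6, 8, 1, 4, 0)
  "0616143710" → prefix "061" already present; 7 new (6, 1, 4, 3, 7, 1, 0)
  "084603284" → prefix "0846032" already present; 2 new (8, 4)
  "08460304849" → prefix "0846030" already present; 4 new (4, 8, 4, 9)
  "0019148040" → prefix "0" already present; 9 new (0, 1, 9, 1, 4, 8, 0, 4, 0)
  "311" → 3 new (3, 1, 1)
  "084652147" → prefix "08465" already present; 4 new (2, 1, 4, 7)
  "017" → prefix "0" already present; 2 new (1, 7)
  "08831" → prefix "08" already present; 3 new (8, 3, 1)
  "08460324023" → prefix "0846032402" already present; 1 new (3)
  "061610906" → prefix "06161" already present; 4 new (0, 9, 0, 6)
Total nodes = 9 + 4 + 4 + 3 + 1 + 8 + 7 + 2 + 4 + 9 + 3 + 4 + 2 + 3 + 1 + 4 = 68

68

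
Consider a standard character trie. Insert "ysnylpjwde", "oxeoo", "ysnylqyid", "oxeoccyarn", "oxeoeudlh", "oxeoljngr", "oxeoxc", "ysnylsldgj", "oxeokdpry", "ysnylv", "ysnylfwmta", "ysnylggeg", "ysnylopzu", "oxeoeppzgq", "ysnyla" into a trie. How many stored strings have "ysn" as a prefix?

8

Walk to "ysn"; the words in its subtree are exactly those with that prefix.
Words under "ysn": ysnyla, ysnylfwmta, ysnylggeg, ysnylopzu, ysnylpjwde, ysnylqyid, ysnylsldgj, ysnylv
Count: 8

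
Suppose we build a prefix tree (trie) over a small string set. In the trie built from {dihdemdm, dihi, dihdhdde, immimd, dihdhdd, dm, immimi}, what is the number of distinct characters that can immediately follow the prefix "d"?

The children of the "d" node are the distinct next characters among strings starting with "d".
Distinct next characters after "d": i, m.
That node has 2 child edges.

2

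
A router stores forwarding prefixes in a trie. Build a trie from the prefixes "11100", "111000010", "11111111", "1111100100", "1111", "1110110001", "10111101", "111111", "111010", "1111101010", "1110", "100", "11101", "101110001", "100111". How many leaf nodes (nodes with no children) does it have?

9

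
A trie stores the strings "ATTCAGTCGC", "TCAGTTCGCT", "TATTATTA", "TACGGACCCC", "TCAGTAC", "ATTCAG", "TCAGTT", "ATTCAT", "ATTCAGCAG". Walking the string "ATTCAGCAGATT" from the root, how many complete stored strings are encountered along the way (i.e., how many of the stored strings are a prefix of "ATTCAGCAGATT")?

2

Traverse "ATTCAGCAGATT" character by character; count nodes along the way that are marked as word ends.
Prefixes of the query that are stored words: "ATTCAG", "ATTCAGCAG"
Count: 2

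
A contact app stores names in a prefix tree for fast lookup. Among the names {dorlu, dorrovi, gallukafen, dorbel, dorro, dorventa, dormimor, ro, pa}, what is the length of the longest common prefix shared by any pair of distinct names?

Equivalently: take the maximum, over all pairs, of their longest common prefix length.
e.g. "dorro" and "dorrovi" share the prefix "dorro" of length 5; no pair shares a longer one.
Longest shared-prefix length: 5

5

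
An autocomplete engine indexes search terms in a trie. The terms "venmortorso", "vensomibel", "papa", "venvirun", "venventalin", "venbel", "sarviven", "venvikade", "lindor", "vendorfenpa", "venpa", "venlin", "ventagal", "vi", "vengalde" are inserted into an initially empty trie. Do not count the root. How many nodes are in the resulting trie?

79

Insert word by word; a character creates a node only if that edge doesn't already exist:
  "venmortorso" → 11 new (v, e, n, m, o, r, t, o, r, s, o)
  "vensomibel" → prefix "ven" already present; 7 new (s, o, m, i, b, e, l)
  "papa" → 4 new (p, a, p, a)
  "venvirun" → prefix "ven" already present; 5 new (v, i, r, u, n)
  "venventalin" → prefix "venv" already present; 7 new (e, n, t, a, l, i, n)
  "venbel" → prefix "ven" already present; 3 new (b, e, l)
  "sarviven" → 8 new (s, a, r, v, i, v, e, n)
  "venvikade" → prefix "venvi" already present; 4 new (k, a, d, e)
  "lindor" → 6 new (l, i, n, d, o, r)
  "vendorfenpa" → prefix "ven" already present; 8 new (d, o, r, f, e, n, p, a)
  "venpa" → prefix "ven" already present; 2 new (p, a)
  "venlin" → prefix "ven" already present; 3 new (l, i, n)
  "ventagal" → prefix "ven" already present; 5 new (t, a, g, a, l)
  "vi" → prefix "v" already present; 1 new (i)
  "vengalde" → prefix "ven" already present; 5 new (g, a, l, d, e)
Total nodes = 11 + 7 + 4 + 5 + 7 + 3 + 8 + 4 + 6 + 8 + 2 + 3 + 5 + 1 + 5 = 79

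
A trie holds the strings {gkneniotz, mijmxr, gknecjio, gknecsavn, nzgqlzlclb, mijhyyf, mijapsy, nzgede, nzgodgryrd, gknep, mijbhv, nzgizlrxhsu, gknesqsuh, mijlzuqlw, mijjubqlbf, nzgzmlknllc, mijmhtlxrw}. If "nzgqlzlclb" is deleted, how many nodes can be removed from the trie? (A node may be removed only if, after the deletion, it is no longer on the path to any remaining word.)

7

Walk "nzgqlzlclb" from the leaf back toward the root, removing each node that no remaining word uses.
The suffix "qlzlclb" (7 nodes) is used only by "nzgqlzlclb"; the node for "nzg" still has the child "e", so pruning stops there.
Nodes removed: 7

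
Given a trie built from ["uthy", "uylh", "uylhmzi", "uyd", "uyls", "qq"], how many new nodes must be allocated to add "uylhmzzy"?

Walking "uylhmzzy" from the root, the first 6 characters ("uylhmz") follow existing edges; "z" is the first miss.
New nodes needed: |"uylhmzzy"| − 6 = 8 − 6 = 2.

2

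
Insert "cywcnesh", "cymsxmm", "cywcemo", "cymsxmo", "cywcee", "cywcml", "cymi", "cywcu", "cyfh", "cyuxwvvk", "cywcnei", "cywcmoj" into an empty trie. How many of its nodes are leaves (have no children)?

A leaf is a node with no children — equivalently, the end of a word that is not a proper prefix of any other stored word.
Those words: "cyfh", "cymi", "cymsxmm", "cymsxmo", "cyuxwvvk", "cywcee", "cywcemo", "cywcml", "cywcmoj", "cywcnei", "cywcnesh", "cywcu"
Leaf count: 12

12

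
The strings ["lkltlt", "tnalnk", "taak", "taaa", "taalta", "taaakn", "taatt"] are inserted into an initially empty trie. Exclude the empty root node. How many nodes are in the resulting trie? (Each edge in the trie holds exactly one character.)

23

Count nodes per top-level branch (shared prefixes stored once):
  'l'-branch (lkltlt): 6 nodes
  't'-branch (taaa, taaakn, taak, taalta, taatt, tnalnk): 17 nodes
Sum: 23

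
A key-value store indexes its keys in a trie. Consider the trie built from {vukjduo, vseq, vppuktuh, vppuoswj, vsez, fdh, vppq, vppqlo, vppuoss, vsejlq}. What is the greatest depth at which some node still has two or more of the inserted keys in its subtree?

The deepest shared node is where two words last agree before diverging.
"vppuoss" and "vppuoswj" agree on "vppuos" (6 characters) before diverging; nothing deeper is shared.
Longest shared-prefix length: 6

6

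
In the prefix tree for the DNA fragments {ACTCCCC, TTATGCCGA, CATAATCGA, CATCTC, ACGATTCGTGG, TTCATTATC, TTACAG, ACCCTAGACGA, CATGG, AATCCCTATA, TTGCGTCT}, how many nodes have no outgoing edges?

11

Leaves are exactly the stored words that no other stored word extends.
Those words: "AATCCCTATA", "ACCCTAGACGA", "ACGATTCGTGG", "ACTCCCC", "CATAATCGA", "CATCTC", "CATGG", "TTACAG", "TTATGCCGA", "TTCATTATC", "TTGCGTCT"
Leaf count: 11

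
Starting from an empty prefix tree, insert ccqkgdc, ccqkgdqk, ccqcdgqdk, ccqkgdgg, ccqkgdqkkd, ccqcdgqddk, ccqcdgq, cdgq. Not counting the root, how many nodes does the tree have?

24

Count nodes per top-level branch (shared prefixes stored once):
  'c'-branch (ccqcdgq, ccqcdgqddk, ccqcdgqdk, ccqkgdc, ccqkgdgg, ccqkgdqk, ccqkgdqkkd, cdgq): 24 nodes
Sum: 24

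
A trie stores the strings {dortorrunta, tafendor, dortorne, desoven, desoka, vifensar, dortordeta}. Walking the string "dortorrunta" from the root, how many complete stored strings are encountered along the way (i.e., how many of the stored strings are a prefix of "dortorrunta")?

1

Walk "dortorrunta" from the root; an end-of-word marker is hit whenever a stored word is a prefix of "dortorrunta".
Prefixes of the query that are stored words: "dortorrunta"
Count: 1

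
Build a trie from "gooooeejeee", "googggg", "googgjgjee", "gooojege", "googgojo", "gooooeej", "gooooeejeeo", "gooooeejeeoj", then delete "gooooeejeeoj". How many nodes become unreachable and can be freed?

1

Walk "gooooeejeeoj" from the leaf back toward the root, removing each node that no remaining word uses.
The suffix "j" (1 node) is used only by "gooooeejeeoj"; "gooooeejeeo" is itself a stored word, so pruning stops there.
Nodes removed: 1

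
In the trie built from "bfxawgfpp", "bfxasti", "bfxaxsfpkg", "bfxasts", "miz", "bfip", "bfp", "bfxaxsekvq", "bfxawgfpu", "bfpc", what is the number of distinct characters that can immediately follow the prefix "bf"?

3

Walk "bf" from the root, arriving at one node.
Characters that immediately follow "bf" among the stored strings: {i, p, x}.
That node has 3 child edges.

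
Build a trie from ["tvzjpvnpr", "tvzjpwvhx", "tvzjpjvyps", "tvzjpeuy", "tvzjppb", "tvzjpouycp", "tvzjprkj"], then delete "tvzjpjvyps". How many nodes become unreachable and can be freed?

Walk "tvzjpjvyps" from the leaf back toward the root, removing each node that no remaining word uses.
The suffix "jvyps" (5 nodes) is used only by "tvzjpjvyps"; the node for "tvzjp" still has the child "v", so pruning stops there.
Nodes removed: 5

5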